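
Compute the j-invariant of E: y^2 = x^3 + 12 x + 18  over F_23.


Delta = -16(4 a^3 + 27 b^2) mod 23 = 2
-1728 * (4 a)^3 = -1728 * (4*12)^3 mod 23 = 22
j = 22 * 2^(-1) mod 23 = 11

j = 11 (mod 23)


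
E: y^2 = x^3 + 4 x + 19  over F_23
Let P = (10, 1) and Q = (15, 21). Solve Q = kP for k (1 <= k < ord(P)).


Enumerate multiples of P until we hit Q = (15, 21):
  1P = (10, 1)
  2P = (15, 21)
Match found at i = 2.

k = 2


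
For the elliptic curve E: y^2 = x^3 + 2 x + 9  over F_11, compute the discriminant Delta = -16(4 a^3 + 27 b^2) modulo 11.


4 a^3 + 27 b^2 = 4*2^3 + 27*9^2 = 32 + 2187 = 2219
Delta = -16 * (2219) = -35504
Delta mod 11 = 4

Delta = 4 (mod 11)


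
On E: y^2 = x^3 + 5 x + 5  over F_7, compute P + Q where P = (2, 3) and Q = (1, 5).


P != Q, so use the chord formula.
s = (y2 - y1) / (x2 - x1) = (2) / (6) mod 7 = 5
x3 = s^2 - x1 - x2 mod 7 = 5^2 - 2 - 1 = 1
y3 = s (x1 - x3) - y1 mod 7 = 5 * (2 - 1) - 3 = 2

P + Q = (1, 2)


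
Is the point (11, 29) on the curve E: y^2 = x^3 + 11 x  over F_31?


Check whether y^2 = x^3 + 11 x + 0 (mod 31) for (x, y) = (11, 29).
LHS: y^2 = 29^2 mod 31 = 4
RHS: x^3 + 11 x + 0 = 11^3 + 11*11 + 0 mod 31 = 26
LHS != RHS

No, not on the curve


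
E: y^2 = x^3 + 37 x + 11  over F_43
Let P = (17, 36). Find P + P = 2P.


Doubling: s = (3 x1^2 + a) / (2 y1)
s = (3*17^2 + 37) / (2*36) mod 43 = 3
x3 = s^2 - 2 x1 mod 43 = 3^2 - 2*17 = 18
y3 = s (x1 - x3) - y1 mod 43 = 3 * (17 - 18) - 36 = 4

2P = (18, 4)


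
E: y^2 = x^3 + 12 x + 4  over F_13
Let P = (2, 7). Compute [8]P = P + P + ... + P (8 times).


k = 8 = 1000_2 (binary, LSB first: 0001)
Double-and-add from P = (2, 7):
  bit 0 = 0: acc unchanged = O
  bit 1 = 0: acc unchanged = O
  bit 2 = 0: acc unchanged = O
  bit 3 = 1: acc = O + (4, 5) = (4, 5)

8P = (4, 5)


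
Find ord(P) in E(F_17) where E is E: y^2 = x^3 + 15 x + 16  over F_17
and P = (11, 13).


Compute successive multiples of P until we hit O:
  1P = (11, 13)
  2P = (8, 11)
  3P = (6, 13)
  4P = (0, 4)
  5P = (4, 2)
  6P = (1, 10)
  7P = (9, 8)
  8P = (16, 0)
  ... (continuing to 16P)
  16P = O

ord(P) = 16


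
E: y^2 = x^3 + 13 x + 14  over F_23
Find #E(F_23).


For each x in F_23, count y with y^2 = x^3 + 13 x + 14 mod 23:
  x = 2: RHS = 2, y in [5, 18]  -> 2 point(s)
  x = 6: RHS = 9, y in [3, 20]  -> 2 point(s)
  x = 8: RHS = 9, y in [3, 20]  -> 2 point(s)
  x = 9: RHS = 9, y in [3, 20]  -> 2 point(s)
  x = 11: RHS = 16, y in [4, 19]  -> 2 point(s)
  x = 12: RHS = 12, y in [9, 14]  -> 2 point(s)
  x = 18: RHS = 8, y in [10, 13]  -> 2 point(s)
  x = 19: RHS = 13, y in [6, 17]  -> 2 point(s)
  x = 21: RHS = 3, y in [7, 16]  -> 2 point(s)
  x = 22: RHS = 0, y in [0]  -> 1 point(s)
Affine points: 19. Add the point at infinity: total = 20.

#E(F_23) = 20


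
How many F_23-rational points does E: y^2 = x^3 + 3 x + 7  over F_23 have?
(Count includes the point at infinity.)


For each x in F_23, count y with y^2 = x^3 + 3 x + 7 mod 23:
  x = 5: RHS = 9, y in [3, 20]  -> 2 point(s)
  x = 7: RHS = 3, y in [7, 16]  -> 2 point(s)
  x = 9: RHS = 4, y in [2, 21]  -> 2 point(s)
  x = 10: RHS = 2, y in [5, 18]  -> 2 point(s)
  x = 12: RHS = 0, y in [0]  -> 1 point(s)
  x = 13: RHS = 12, y in [9, 14]  -> 2 point(s)
  x = 15: RHS = 0, y in [0]  -> 1 point(s)
  x = 17: RHS = 3, y in [7, 16]  -> 2 point(s)
  x = 19: RHS = 0, y in [0]  -> 1 point(s)
  x = 21: RHS = 16, y in [4, 19]  -> 2 point(s)
  x = 22: RHS = 3, y in [7, 16]  -> 2 point(s)
Affine points: 19. Add the point at infinity: total = 20.

#E(F_23) = 20


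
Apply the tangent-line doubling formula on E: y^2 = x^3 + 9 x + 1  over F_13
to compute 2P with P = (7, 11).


Doubling: s = (3 x1^2 + a) / (2 y1)
s = (3*7^2 + 9) / (2*11) mod 13 = 0
x3 = s^2 - 2 x1 mod 13 = 0^2 - 2*7 = 12
y3 = s (x1 - x3) - y1 mod 13 = 0 * (7 - 12) - 11 = 2

2P = (12, 2)


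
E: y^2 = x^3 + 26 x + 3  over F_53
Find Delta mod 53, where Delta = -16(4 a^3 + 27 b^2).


4 a^3 + 27 b^2 = 4*26^3 + 27*3^2 = 70304 + 243 = 70547
Delta = -16 * (70547) = -1128752
Delta mod 53 = 42

Delta = 42 (mod 53)


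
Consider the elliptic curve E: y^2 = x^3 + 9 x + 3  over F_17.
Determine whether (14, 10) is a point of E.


Check whether y^2 = x^3 + 9 x + 3 (mod 17) for (x, y) = (14, 10).
LHS: y^2 = 10^2 mod 17 = 15
RHS: x^3 + 9 x + 3 = 14^3 + 9*14 + 3 mod 17 = 0
LHS != RHS

No, not on the curve


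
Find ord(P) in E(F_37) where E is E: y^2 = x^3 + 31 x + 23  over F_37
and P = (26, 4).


Compute successive multiples of P until we hit O:
  1P = (26, 4)
  2P = (31, 18)
  3P = (13, 25)
  4P = (19, 16)
  5P = (4, 27)
  6P = (23, 8)
  7P = (35, 8)
  8P = (10, 36)
  ... (continuing to 31P)
  31P = O

ord(P) = 31


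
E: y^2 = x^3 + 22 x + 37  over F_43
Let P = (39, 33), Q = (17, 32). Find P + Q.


P != Q, so use the chord formula.
s = (y2 - y1) / (x2 - x1) = (42) / (21) mod 43 = 2
x3 = s^2 - x1 - x2 mod 43 = 2^2 - 39 - 17 = 34
y3 = s (x1 - x3) - y1 mod 43 = 2 * (39 - 34) - 33 = 20

P + Q = (34, 20)


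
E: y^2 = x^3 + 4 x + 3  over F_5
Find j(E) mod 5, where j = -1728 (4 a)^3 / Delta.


Delta = -16(4 a^3 + 27 b^2) mod 5 = 1
-1728 * (4 a)^3 = -1728 * (4*4)^3 mod 5 = 2
j = 2 * 1^(-1) mod 5 = 2

j = 2 (mod 5)


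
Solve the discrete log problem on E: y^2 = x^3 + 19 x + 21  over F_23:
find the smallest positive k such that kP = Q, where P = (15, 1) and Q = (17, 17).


Enumerate multiples of P until we hit Q = (17, 17):
  1P = (15, 1)
  2P = (20, 12)
  3P = (14, 15)
  4P = (6, 11)
  5P = (18, 10)
  6P = (22, 1)
  7P = (9, 22)
  8P = (17, 6)
  9P = (3, 6)
  10P = (13, 2)
  11P = (1, 15)
  12P = (8, 15)
  13P = (4, 0)
  14P = (8, 8)
  15P = (1, 8)
  16P = (13, 21)
  17P = (3, 17)
  18P = (17, 17)
Match found at i = 18.

k = 18


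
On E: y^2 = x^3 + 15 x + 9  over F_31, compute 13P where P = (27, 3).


k = 13 = 1101_2 (binary, LSB first: 1011)
Double-and-add from P = (27, 3):
  bit 0 = 1: acc = O + (27, 3) = (27, 3)
  bit 1 = 0: acc unchanged = (27, 3)
  bit 2 = 1: acc = (27, 3) + (4, 3) = (0, 28)
  bit 3 = 1: acc = (0, 28) + (17, 0) = (18, 29)

13P = (18, 29)


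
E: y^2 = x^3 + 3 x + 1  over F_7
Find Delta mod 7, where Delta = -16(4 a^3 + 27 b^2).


4 a^3 + 27 b^2 = 4*3^3 + 27*1^2 = 108 + 27 = 135
Delta = -16 * (135) = -2160
Delta mod 7 = 3

Delta = 3 (mod 7)


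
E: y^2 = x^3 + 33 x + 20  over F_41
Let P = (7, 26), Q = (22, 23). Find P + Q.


P != Q, so use the chord formula.
s = (y2 - y1) / (x2 - x1) = (38) / (15) mod 41 = 8
x3 = s^2 - x1 - x2 mod 41 = 8^2 - 7 - 22 = 35
y3 = s (x1 - x3) - y1 mod 41 = 8 * (7 - 35) - 26 = 37

P + Q = (35, 37)


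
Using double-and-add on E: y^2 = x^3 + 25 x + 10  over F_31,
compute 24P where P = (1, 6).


k = 24 = 11000_2 (binary, LSB first: 00011)
Double-and-add from P = (1, 6):
  bit 0 = 0: acc unchanged = O
  bit 1 = 0: acc unchanged = O
  bit 2 = 0: acc unchanged = O
  bit 3 = 1: acc = O + (25, 27) = (25, 27)
  bit 4 = 1: acc = (25, 27) + (6, 2) = (8, 28)

24P = (8, 28)


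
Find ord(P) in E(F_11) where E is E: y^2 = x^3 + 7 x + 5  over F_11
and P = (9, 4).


Compute successive multiples of P until we hit O:
  1P = (9, 4)
  2P = (5, 0)
  3P = (9, 7)
  4P = O

ord(P) = 4


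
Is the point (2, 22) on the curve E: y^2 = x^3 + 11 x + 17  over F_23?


Check whether y^2 = x^3 + 11 x + 17 (mod 23) for (x, y) = (2, 22).
LHS: y^2 = 22^2 mod 23 = 1
RHS: x^3 + 11 x + 17 = 2^3 + 11*2 + 17 mod 23 = 1
LHS = RHS

Yes, on the curve


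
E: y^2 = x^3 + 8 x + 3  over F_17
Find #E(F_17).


For each x in F_17, count y with y^2 = x^3 + 8 x + 3 mod 17:
  x = 5: RHS = 15, y in [7, 10]  -> 2 point(s)
  x = 8: RHS = 1, y in [1, 16]  -> 2 point(s)
  x = 12: RHS = 8, y in [5, 12]  -> 2 point(s)
  x = 13: RHS = 9, y in [3, 14]  -> 2 point(s)
  x = 15: RHS = 13, y in [8, 9]  -> 2 point(s)
Affine points: 10. Add the point at infinity: total = 11.

#E(F_17) = 11


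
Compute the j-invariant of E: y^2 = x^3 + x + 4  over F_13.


Delta = -16(4 a^3 + 27 b^2) mod 13 = 5
-1728 * (4 a)^3 = -1728 * (4*1)^3 mod 13 = 12
j = 12 * 5^(-1) mod 13 = 5

j = 5 (mod 13)


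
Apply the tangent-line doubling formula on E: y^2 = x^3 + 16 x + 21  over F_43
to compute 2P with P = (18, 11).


Doubling: s = (3 x1^2 + a) / (2 y1)
s = (3*18^2 + 16) / (2*11) mod 43 = 41
x3 = s^2 - 2 x1 mod 43 = 41^2 - 2*18 = 11
y3 = s (x1 - x3) - y1 mod 43 = 41 * (18 - 11) - 11 = 18

2P = (11, 18)


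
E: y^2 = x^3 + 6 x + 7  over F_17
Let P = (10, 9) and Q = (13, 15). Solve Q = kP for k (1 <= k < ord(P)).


Enumerate multiples of P until we hit Q = (13, 15):
  1P = (10, 9)
  2P = (14, 8)
  3P = (9, 12)
  4P = (7, 16)
  5P = (13, 15)
Match found at i = 5.

k = 5


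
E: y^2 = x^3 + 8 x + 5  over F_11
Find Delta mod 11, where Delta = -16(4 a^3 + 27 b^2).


4 a^3 + 27 b^2 = 4*8^3 + 27*5^2 = 2048 + 675 = 2723
Delta = -16 * (2723) = -43568
Delta mod 11 = 3

Delta = 3 (mod 11)


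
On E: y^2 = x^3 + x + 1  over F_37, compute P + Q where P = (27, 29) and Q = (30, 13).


P != Q, so use the chord formula.
s = (y2 - y1) / (x2 - x1) = (21) / (3) mod 37 = 7
x3 = s^2 - x1 - x2 mod 37 = 7^2 - 27 - 30 = 29
y3 = s (x1 - x3) - y1 mod 37 = 7 * (27 - 29) - 29 = 31

P + Q = (29, 31)


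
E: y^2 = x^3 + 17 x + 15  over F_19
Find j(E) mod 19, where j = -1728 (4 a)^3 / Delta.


Delta = -16(4 a^3 + 27 b^2) mod 19 = 3
-1728 * (4 a)^3 = -1728 * (4*17)^3 mod 19 = 1
j = 1 * 3^(-1) mod 19 = 13

j = 13 (mod 19)


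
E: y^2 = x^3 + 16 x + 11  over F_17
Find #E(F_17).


For each x in F_17, count y with y^2 = x^3 + 16 x + 11 mod 17:
  x = 2: RHS = 0, y in [0]  -> 1 point(s)
  x = 3: RHS = 1, y in [1, 16]  -> 2 point(s)
  x = 6: RHS = 0, y in [0]  -> 1 point(s)
  x = 9: RHS = 0, y in [0]  -> 1 point(s)
  x = 10: RHS = 15, y in [7, 10]  -> 2 point(s)
  x = 13: RHS = 2, y in [6, 11]  -> 2 point(s)
  x = 14: RHS = 4, y in [2, 15]  -> 2 point(s)
Affine points: 11. Add the point at infinity: total = 12.

#E(F_17) = 12


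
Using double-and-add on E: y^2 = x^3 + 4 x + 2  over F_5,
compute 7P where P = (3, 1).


k = 7 = 111_2 (binary, LSB first: 111)
Double-and-add from P = (3, 1):
  bit 0 = 1: acc = O + (3, 1) = (3, 1)
  bit 1 = 1: acc = (3, 1) + (3, 4) = O
  bit 2 = 1: acc = O + (3, 1) = (3, 1)

7P = (3, 1)


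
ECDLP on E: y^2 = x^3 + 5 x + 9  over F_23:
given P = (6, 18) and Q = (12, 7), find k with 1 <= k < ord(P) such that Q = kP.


Enumerate multiples of P until we hit Q = (12, 7):
  1P = (6, 18)
  2P = (0, 20)
  3P = (12, 7)
Match found at i = 3.

k = 3


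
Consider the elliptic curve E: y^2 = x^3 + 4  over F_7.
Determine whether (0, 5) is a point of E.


Check whether y^2 = x^3 + 0 x + 4 (mod 7) for (x, y) = (0, 5).
LHS: y^2 = 5^2 mod 7 = 4
RHS: x^3 + 0 x + 4 = 0^3 + 0*0 + 4 mod 7 = 4
LHS = RHS

Yes, on the curve


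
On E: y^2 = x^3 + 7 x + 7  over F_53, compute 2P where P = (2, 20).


Doubling: s = (3 x1^2 + a) / (2 y1)
s = (3*2^2 + 7) / (2*20) mod 53 = 23
x3 = s^2 - 2 x1 mod 53 = 23^2 - 2*2 = 48
y3 = s (x1 - x3) - y1 mod 53 = 23 * (2 - 48) - 20 = 35

2P = (48, 35)


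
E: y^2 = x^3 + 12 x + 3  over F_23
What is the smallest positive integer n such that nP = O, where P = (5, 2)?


Compute successive multiples of P until we hit O:
  1P = (5, 2)
  2P = (16, 6)
  3P = (20, 3)
  4P = (7, 4)
  5P = (12, 14)
  6P = (8, 6)
  7P = (22, 6)
  8P = (22, 17)
  ... (continuing to 15P)
  15P = O

ord(P) = 15


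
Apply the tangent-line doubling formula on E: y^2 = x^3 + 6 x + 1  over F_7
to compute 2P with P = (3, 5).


Doubling: s = (3 x1^2 + a) / (2 y1)
s = (3*3^2 + 6) / (2*5) mod 7 = 4
x3 = s^2 - 2 x1 mod 7 = 4^2 - 2*3 = 3
y3 = s (x1 - x3) - y1 mod 7 = 4 * (3 - 3) - 5 = 2

2P = (3, 2)


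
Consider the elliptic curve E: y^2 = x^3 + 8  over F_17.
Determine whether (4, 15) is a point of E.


Check whether y^2 = x^3 + 0 x + 8 (mod 17) for (x, y) = (4, 15).
LHS: y^2 = 15^2 mod 17 = 4
RHS: x^3 + 0 x + 8 = 4^3 + 0*4 + 8 mod 17 = 4
LHS = RHS

Yes, on the curve


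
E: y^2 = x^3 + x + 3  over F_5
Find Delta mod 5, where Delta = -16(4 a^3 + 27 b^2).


4 a^3 + 27 b^2 = 4*1^3 + 27*3^2 = 4 + 243 = 247
Delta = -16 * (247) = -3952
Delta mod 5 = 3

Delta = 3 (mod 5)


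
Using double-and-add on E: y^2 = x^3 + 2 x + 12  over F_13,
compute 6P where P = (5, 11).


k = 6 = 110_2 (binary, LSB first: 011)
Double-and-add from P = (5, 11):
  bit 0 = 0: acc unchanged = O
  bit 1 = 1: acc = O + (12, 10) = (12, 10)
  bit 2 = 1: acc = (12, 10) + (11, 0) = (12, 3)

6P = (12, 3)


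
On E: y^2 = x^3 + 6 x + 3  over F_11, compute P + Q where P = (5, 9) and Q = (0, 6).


P != Q, so use the chord formula.
s = (y2 - y1) / (x2 - x1) = (8) / (6) mod 11 = 5
x3 = s^2 - x1 - x2 mod 11 = 5^2 - 5 - 0 = 9
y3 = s (x1 - x3) - y1 mod 11 = 5 * (5 - 9) - 9 = 4

P + Q = (9, 4)


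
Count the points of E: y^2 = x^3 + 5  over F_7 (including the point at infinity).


For each x in F_7, count y with y^2 = x^3 + 0 x + 5 mod 7:
  x = 3: RHS = 4, y in [2, 5]  -> 2 point(s)
  x = 5: RHS = 4, y in [2, 5]  -> 2 point(s)
  x = 6: RHS = 4, y in [2, 5]  -> 2 point(s)
Affine points: 6. Add the point at infinity: total = 7.

#E(F_7) = 7


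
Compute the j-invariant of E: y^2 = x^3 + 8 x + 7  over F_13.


Delta = -16(4 a^3 + 27 b^2) mod 13 = 1
-1728 * (4 a)^3 = -1728 * (4*8)^3 mod 13 = 8
j = 8 * 1^(-1) mod 13 = 8

j = 8 (mod 13)


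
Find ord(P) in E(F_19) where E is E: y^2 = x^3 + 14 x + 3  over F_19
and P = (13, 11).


Compute successive multiples of P until we hit O:
  1P = (13, 11)
  2P = (17, 10)
  3P = (14, 13)
  4P = (15, 4)
  5P = (8, 0)
  6P = (15, 15)
  7P = (14, 6)
  8P = (17, 9)
  ... (continuing to 10P)
  10P = O

ord(P) = 10


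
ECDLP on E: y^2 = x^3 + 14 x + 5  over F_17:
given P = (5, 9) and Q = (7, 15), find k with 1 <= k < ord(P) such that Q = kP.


Enumerate multiples of P until we hit Q = (7, 15):
  1P = (5, 9)
  2P = (6, 4)
  3P = (14, 2)
  4P = (7, 2)
  5P = (13, 2)
  6P = (8, 0)
  7P = (13, 15)
  8P = (7, 15)
Match found at i = 8.

k = 8


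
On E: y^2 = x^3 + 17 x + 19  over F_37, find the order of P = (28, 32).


Compute successive multiples of P until we hit O:
  1P = (28, 32)
  2P = (28, 5)
  3P = O

ord(P) = 3


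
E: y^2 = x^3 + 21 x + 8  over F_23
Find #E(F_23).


For each x in F_23, count y with y^2 = x^3 + 21 x + 8 mod 23:
  x = 0: RHS = 8, y in [10, 13]  -> 2 point(s)
  x = 2: RHS = 12, y in [9, 14]  -> 2 point(s)
  x = 3: RHS = 6, y in [11, 12]  -> 2 point(s)
  x = 4: RHS = 18, y in [8, 15]  -> 2 point(s)
  x = 5: RHS = 8, y in [10, 13]  -> 2 point(s)
  x = 9: RHS = 6, y in [11, 12]  -> 2 point(s)
  x = 11: RHS = 6, y in [11, 12]  -> 2 point(s)
  x = 15: RHS = 18, y in [8, 15]  -> 2 point(s)
  x = 16: RHS = 1, y in [1, 22]  -> 2 point(s)
  x = 18: RHS = 8, y in [10, 13]  -> 2 point(s)
  x = 21: RHS = 4, y in [2, 21]  -> 2 point(s)
  x = 22: RHS = 9, y in [3, 20]  -> 2 point(s)
Affine points: 24. Add the point at infinity: total = 25.

#E(F_23) = 25


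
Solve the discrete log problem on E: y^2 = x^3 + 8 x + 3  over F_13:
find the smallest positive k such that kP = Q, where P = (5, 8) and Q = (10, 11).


Enumerate multiples of P until we hit Q = (10, 11):
  1P = (5, 8)
  2P = (0, 9)
  3P = (7, 8)
  4P = (1, 5)
  5P = (10, 11)
Match found at i = 5.

k = 5


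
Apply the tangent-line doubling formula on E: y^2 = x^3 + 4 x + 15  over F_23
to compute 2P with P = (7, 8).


Doubling: s = (3 x1^2 + a) / (2 y1)
s = (3*7^2 + 4) / (2*8) mod 23 = 8
x3 = s^2 - 2 x1 mod 23 = 8^2 - 2*7 = 4
y3 = s (x1 - x3) - y1 mod 23 = 8 * (7 - 4) - 8 = 16

2P = (4, 16)


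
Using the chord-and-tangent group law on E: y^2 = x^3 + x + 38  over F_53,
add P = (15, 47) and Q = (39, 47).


P != Q, so use the chord formula.
s = (y2 - y1) / (x2 - x1) = (0) / (24) mod 53 = 0
x3 = s^2 - x1 - x2 mod 53 = 0^2 - 15 - 39 = 52
y3 = s (x1 - x3) - y1 mod 53 = 0 * (15 - 52) - 47 = 6

P + Q = (52, 6)


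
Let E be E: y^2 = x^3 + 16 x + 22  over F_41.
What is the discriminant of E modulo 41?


4 a^3 + 27 b^2 = 4*16^3 + 27*22^2 = 16384 + 13068 = 29452
Delta = -16 * (29452) = -471232
Delta mod 41 = 22

Delta = 22 (mod 41)


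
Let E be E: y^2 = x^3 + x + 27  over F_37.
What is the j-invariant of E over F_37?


Delta = -16(4 a^3 + 27 b^2) mod 37 = 26
-1728 * (4 a)^3 = -1728 * (4*1)^3 mod 37 = 1
j = 1 * 26^(-1) mod 37 = 10

j = 10 (mod 37)


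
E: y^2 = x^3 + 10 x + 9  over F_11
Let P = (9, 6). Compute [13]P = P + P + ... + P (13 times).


k = 13 = 1101_2 (binary, LSB first: 1011)
Double-and-add from P = (9, 6):
  bit 0 = 1: acc = O + (9, 6) = (9, 6)
  bit 1 = 0: acc unchanged = (9, 6)
  bit 2 = 1: acc = (9, 6) + (1, 8) = (10, 8)
  bit 3 = 1: acc = (10, 8) + (3, 0) = (2, 9)

13P = (2, 9)


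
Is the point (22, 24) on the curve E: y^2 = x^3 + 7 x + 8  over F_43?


Check whether y^2 = x^3 + 7 x + 8 (mod 43) for (x, y) = (22, 24).
LHS: y^2 = 24^2 mod 43 = 17
RHS: x^3 + 7 x + 8 = 22^3 + 7*22 + 8 mod 43 = 17
LHS = RHS

Yes, on the curve


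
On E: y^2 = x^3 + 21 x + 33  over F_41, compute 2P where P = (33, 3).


Doubling: s = (3 x1^2 + a) / (2 y1)
s = (3*33^2 + 21) / (2*3) mod 41 = 15
x3 = s^2 - 2 x1 mod 41 = 15^2 - 2*33 = 36
y3 = s (x1 - x3) - y1 mod 41 = 15 * (33 - 36) - 3 = 34

2P = (36, 34)


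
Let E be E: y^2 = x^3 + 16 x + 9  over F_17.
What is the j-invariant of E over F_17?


Delta = -16(4 a^3 + 27 b^2) mod 17 = 7
-1728 * (4 a)^3 = -1728 * (4*16)^3 mod 17 = 7
j = 7 * 7^(-1) mod 17 = 1

j = 1 (mod 17)


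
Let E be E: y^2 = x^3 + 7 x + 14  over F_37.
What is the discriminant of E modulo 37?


4 a^3 + 27 b^2 = 4*7^3 + 27*14^2 = 1372 + 5292 = 6664
Delta = -16 * (6664) = -106624
Delta mod 37 = 10

Delta = 10 (mod 37)


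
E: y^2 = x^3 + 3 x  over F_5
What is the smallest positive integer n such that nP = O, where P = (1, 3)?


Compute successive multiples of P until we hit O:
  1P = (1, 3)
  2P = (4, 4)
  3P = (4, 1)
  4P = (1, 2)
  5P = O

ord(P) = 5


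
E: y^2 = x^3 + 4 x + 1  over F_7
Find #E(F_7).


For each x in F_7, count y with y^2 = x^3 + 4 x + 1 mod 7:
  x = 0: RHS = 1, y in [1, 6]  -> 2 point(s)
  x = 4: RHS = 4, y in [2, 5]  -> 2 point(s)
Affine points: 4. Add the point at infinity: total = 5.

#E(F_7) = 5


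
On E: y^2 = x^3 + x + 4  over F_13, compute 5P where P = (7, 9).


k = 5 = 101_2 (binary, LSB first: 101)
Double-and-add from P = (7, 9):
  bit 0 = 1: acc = O + (7, 9) = (7, 9)
  bit 1 = 0: acc unchanged = (7, 9)
  bit 2 = 1: acc = (7, 9) + (9, 1) = (0, 2)

5P = (0, 2)


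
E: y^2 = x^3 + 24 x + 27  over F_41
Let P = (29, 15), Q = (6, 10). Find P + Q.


P != Q, so use the chord formula.
s = (y2 - y1) / (x2 - x1) = (36) / (18) mod 41 = 2
x3 = s^2 - x1 - x2 mod 41 = 2^2 - 29 - 6 = 10
y3 = s (x1 - x3) - y1 mod 41 = 2 * (29 - 10) - 15 = 23

P + Q = (10, 23)


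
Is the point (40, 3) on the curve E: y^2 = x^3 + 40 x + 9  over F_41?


Check whether y^2 = x^3 + 40 x + 9 (mod 41) for (x, y) = (40, 3).
LHS: y^2 = 3^2 mod 41 = 9
RHS: x^3 + 40 x + 9 = 40^3 + 40*40 + 9 mod 41 = 9
LHS = RHS

Yes, on the curve


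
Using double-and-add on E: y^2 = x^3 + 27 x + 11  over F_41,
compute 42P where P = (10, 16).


k = 42 = 101010_2 (binary, LSB first: 010101)
Double-and-add from P = (10, 16):
  bit 0 = 0: acc unchanged = O
  bit 1 = 1: acc = O + (20, 33) = (20, 33)
  bit 2 = 0: acc unchanged = (20, 33)
  bit 3 = 1: acc = (20, 33) + (39, 20) = (7, 25)
  bit 4 = 0: acc unchanged = (7, 25)
  bit 5 = 1: acc = (7, 25) + (33, 29) = (10, 25)

42P = (10, 25)


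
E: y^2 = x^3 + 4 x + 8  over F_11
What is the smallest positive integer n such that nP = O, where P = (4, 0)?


Compute successive multiples of P until we hit O:
  1P = (4, 0)
  2P = O

ord(P) = 2


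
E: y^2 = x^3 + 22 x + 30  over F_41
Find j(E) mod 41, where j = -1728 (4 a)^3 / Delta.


Delta = -16(4 a^3 + 27 b^2) mod 41 = 33
-1728 * (4 a)^3 = -1728 * (4*22)^3 mod 41 = 16
j = 16 * 33^(-1) mod 41 = 39

j = 39 (mod 41)


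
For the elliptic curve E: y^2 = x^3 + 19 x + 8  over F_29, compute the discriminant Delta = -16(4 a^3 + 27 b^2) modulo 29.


4 a^3 + 27 b^2 = 4*19^3 + 27*8^2 = 27436 + 1728 = 29164
Delta = -16 * (29164) = -466624
Delta mod 29 = 15

Delta = 15 (mod 29)


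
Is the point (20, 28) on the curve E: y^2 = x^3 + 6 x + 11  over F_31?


Check whether y^2 = x^3 + 6 x + 11 (mod 31) for (x, y) = (20, 28).
LHS: y^2 = 28^2 mod 31 = 9
RHS: x^3 + 6 x + 11 = 20^3 + 6*20 + 11 mod 31 = 9
LHS = RHS

Yes, on the curve


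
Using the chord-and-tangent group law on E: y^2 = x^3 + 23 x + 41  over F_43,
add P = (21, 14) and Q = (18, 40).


P != Q, so use the chord formula.
s = (y2 - y1) / (x2 - x1) = (26) / (40) mod 43 = 20
x3 = s^2 - x1 - x2 mod 43 = 20^2 - 21 - 18 = 17
y3 = s (x1 - x3) - y1 mod 43 = 20 * (21 - 17) - 14 = 23

P + Q = (17, 23)


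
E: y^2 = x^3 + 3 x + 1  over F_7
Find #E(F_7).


For each x in F_7, count y with y^2 = x^3 + 3 x + 1 mod 7:
  x = 0: RHS = 1, y in [1, 6]  -> 2 point(s)
  x = 2: RHS = 1, y in [1, 6]  -> 2 point(s)
  x = 3: RHS = 2, y in [3, 4]  -> 2 point(s)
  x = 4: RHS = 0, y in [0]  -> 1 point(s)
  x = 5: RHS = 1, y in [1, 6]  -> 2 point(s)
  x = 6: RHS = 4, y in [2, 5]  -> 2 point(s)
Affine points: 11. Add the point at infinity: total = 12.

#E(F_7) = 12


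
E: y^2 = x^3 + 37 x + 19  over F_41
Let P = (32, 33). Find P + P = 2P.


Doubling: s = (3 x1^2 + a) / (2 y1)
s = (3*32^2 + 37) / (2*33) mod 41 = 3
x3 = s^2 - 2 x1 mod 41 = 3^2 - 2*32 = 27
y3 = s (x1 - x3) - y1 mod 41 = 3 * (32 - 27) - 33 = 23

2P = (27, 23)


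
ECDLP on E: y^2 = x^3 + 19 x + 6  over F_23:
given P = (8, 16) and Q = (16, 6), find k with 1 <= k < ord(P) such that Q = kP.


Enumerate multiples of P until we hit Q = (16, 6):
  1P = (8, 16)
  2P = (16, 6)
Match found at i = 2.

k = 2


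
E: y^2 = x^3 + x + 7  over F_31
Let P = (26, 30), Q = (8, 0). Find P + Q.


P != Q, so use the chord formula.
s = (y2 - y1) / (x2 - x1) = (1) / (13) mod 31 = 12
x3 = s^2 - x1 - x2 mod 31 = 12^2 - 26 - 8 = 17
y3 = s (x1 - x3) - y1 mod 31 = 12 * (26 - 17) - 30 = 16

P + Q = (17, 16)


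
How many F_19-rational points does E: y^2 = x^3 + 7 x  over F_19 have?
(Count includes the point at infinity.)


For each x in F_19, count y with y^2 = x^3 + 7 x + 0 mod 19:
  x = 0: RHS = 0, y in [0]  -> 1 point(s)
  x = 4: RHS = 16, y in [4, 15]  -> 2 point(s)
  x = 6: RHS = 11, y in [7, 12]  -> 2 point(s)
  x = 8: RHS = 17, y in [6, 13]  -> 2 point(s)
  x = 10: RHS = 6, y in [5, 14]  -> 2 point(s)
  x = 12: RHS = 7, y in [8, 11]  -> 2 point(s)
  x = 14: RHS = 11, y in [7, 12]  -> 2 point(s)
  x = 16: RHS = 9, y in [3, 16]  -> 2 point(s)
  x = 17: RHS = 16, y in [4, 15]  -> 2 point(s)
  x = 18: RHS = 11, y in [7, 12]  -> 2 point(s)
Affine points: 19. Add the point at infinity: total = 20.

#E(F_19) = 20


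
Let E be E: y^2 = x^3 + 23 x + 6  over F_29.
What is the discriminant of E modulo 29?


4 a^3 + 27 b^2 = 4*23^3 + 27*6^2 = 48668 + 972 = 49640
Delta = -16 * (49640) = -794240
Delta mod 29 = 12

Delta = 12 (mod 29)


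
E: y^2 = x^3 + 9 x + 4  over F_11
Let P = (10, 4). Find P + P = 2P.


Doubling: s = (3 x1^2 + a) / (2 y1)
s = (3*10^2 + 9) / (2*4) mod 11 = 7
x3 = s^2 - 2 x1 mod 11 = 7^2 - 2*10 = 7
y3 = s (x1 - x3) - y1 mod 11 = 7 * (10 - 7) - 4 = 6

2P = (7, 6)


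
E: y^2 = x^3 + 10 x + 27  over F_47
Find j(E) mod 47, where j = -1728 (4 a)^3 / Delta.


Delta = -16(4 a^3 + 27 b^2) mod 47 = 33
-1728 * (4 a)^3 = -1728 * (4*10)^3 mod 47 = 34
j = 34 * 33^(-1) mod 47 = 11

j = 11 (mod 47)


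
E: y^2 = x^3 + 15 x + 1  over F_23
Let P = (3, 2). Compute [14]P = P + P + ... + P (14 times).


k = 14 = 1110_2 (binary, LSB first: 0111)
Double-and-add from P = (3, 2):
  bit 0 = 0: acc unchanged = O
  bit 1 = 1: acc = O + (18, 13) = (18, 13)
  bit 2 = 1: acc = (18, 13) + (13, 22) = (21, 20)
  bit 3 = 1: acc = (21, 20) + (15, 17) = (16, 17)

14P = (16, 17)


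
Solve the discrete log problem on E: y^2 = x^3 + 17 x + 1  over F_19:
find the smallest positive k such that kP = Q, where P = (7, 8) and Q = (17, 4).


Enumerate multiples of P until we hit Q = (17, 4):
  1P = (7, 8)
  2P = (2, 10)
  3P = (17, 15)
  4P = (1, 0)
  5P = (17, 4)
Match found at i = 5.

k = 5


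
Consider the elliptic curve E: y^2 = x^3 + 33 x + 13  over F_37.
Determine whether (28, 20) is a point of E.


Check whether y^2 = x^3 + 33 x + 13 (mod 37) for (x, y) = (28, 20).
LHS: y^2 = 20^2 mod 37 = 30
RHS: x^3 + 33 x + 13 = 28^3 + 33*28 + 13 mod 37 = 23
LHS != RHS

No, not on the curve


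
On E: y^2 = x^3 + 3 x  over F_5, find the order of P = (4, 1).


Compute successive multiples of P until we hit O:
  1P = (4, 1)
  2P = (1, 3)
  3P = (1, 2)
  4P = (4, 4)
  5P = O

ord(P) = 5


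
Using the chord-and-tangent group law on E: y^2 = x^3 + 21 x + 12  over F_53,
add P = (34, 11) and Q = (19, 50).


P != Q, so use the chord formula.
s = (y2 - y1) / (x2 - x1) = (39) / (38) mod 53 = 8
x3 = s^2 - x1 - x2 mod 53 = 8^2 - 34 - 19 = 11
y3 = s (x1 - x3) - y1 mod 53 = 8 * (34 - 11) - 11 = 14

P + Q = (11, 14)


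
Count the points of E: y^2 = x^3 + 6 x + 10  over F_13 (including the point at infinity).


For each x in F_13, count y with y^2 = x^3 + 6 x + 10 mod 13:
  x = 0: RHS = 10, y in [6, 7]  -> 2 point(s)
  x = 1: RHS = 4, y in [2, 11]  -> 2 point(s)
  x = 2: RHS = 4, y in [2, 11]  -> 2 point(s)
  x = 3: RHS = 3, y in [4, 9]  -> 2 point(s)
  x = 5: RHS = 9, y in [3, 10]  -> 2 point(s)
  x = 9: RHS = 0, y in [0]  -> 1 point(s)
  x = 10: RHS = 4, y in [2, 11]  -> 2 point(s)
  x = 11: RHS = 3, y in [4, 9]  -> 2 point(s)
  x = 12: RHS = 3, y in [4, 9]  -> 2 point(s)
Affine points: 17. Add the point at infinity: total = 18.

#E(F_13) = 18


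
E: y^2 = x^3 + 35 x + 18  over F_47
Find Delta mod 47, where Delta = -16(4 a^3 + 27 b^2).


4 a^3 + 27 b^2 = 4*35^3 + 27*18^2 = 171500 + 8748 = 180248
Delta = -16 * (180248) = -2883968
Delta mod 47 = 46

Delta = 46 (mod 47)


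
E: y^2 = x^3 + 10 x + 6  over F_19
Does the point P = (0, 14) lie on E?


Check whether y^2 = x^3 + 10 x + 6 (mod 19) for (x, y) = (0, 14).
LHS: y^2 = 14^2 mod 19 = 6
RHS: x^3 + 10 x + 6 = 0^3 + 10*0 + 6 mod 19 = 6
LHS = RHS

Yes, on the curve


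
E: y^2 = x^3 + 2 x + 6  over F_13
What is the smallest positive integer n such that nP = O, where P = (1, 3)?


Compute successive multiples of P until we hit O:
  1P = (1, 3)
  2P = (7, 5)
  3P = (8, 12)
  4P = (3, 0)
  5P = (8, 1)
  6P = (7, 8)
  7P = (1, 10)
  8P = O

ord(P) = 8


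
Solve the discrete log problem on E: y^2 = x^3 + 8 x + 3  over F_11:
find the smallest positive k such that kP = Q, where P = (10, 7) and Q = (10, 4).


Enumerate multiples of P until we hit Q = (10, 4):
  1P = (10, 7)
  2P = (2, 4)
  3P = (0, 5)
  4P = (5, 5)
  5P = (1, 1)
  6P = (9, 1)
  7P = (6, 6)
  8P = (4, 0)
  9P = (6, 5)
  10P = (9, 10)
  11P = (1, 10)
  12P = (5, 6)
  13P = (0, 6)
  14P = (2, 7)
  15P = (10, 4)
Match found at i = 15.

k = 15


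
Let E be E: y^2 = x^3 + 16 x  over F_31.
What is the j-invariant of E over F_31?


Delta = -16(4 a^3 + 27 b^2) mod 31 = 23
-1728 * (4 a)^3 = -1728 * (4*16)^3 mod 31 = 2
j = 2 * 23^(-1) mod 31 = 23

j = 23 (mod 31)


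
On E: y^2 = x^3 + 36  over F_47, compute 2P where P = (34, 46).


Doubling: s = (3 x1^2 + a) / (2 y1)
s = (3*34^2 + 0) / (2*46) mod 47 = 5
x3 = s^2 - 2 x1 mod 47 = 5^2 - 2*34 = 4
y3 = s (x1 - x3) - y1 mod 47 = 5 * (34 - 4) - 46 = 10

2P = (4, 10)


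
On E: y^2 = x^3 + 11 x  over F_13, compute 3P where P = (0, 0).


k = 3 = 11_2 (binary, LSB first: 11)
Double-and-add from P = (0, 0):
  bit 0 = 1: acc = O + (0, 0) = (0, 0)
  bit 1 = 1: acc = (0, 0) + O = (0, 0)

3P = (0, 0)


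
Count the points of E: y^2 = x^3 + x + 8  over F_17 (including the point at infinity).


For each x in F_17, count y with y^2 = x^3 + 1 x + 8 mod 17:
  x = 0: RHS = 8, y in [5, 12]  -> 2 point(s)
  x = 2: RHS = 1, y in [1, 16]  -> 2 point(s)
  x = 3: RHS = 4, y in [2, 15]  -> 2 point(s)
  x = 4: RHS = 8, y in [5, 12]  -> 2 point(s)
  x = 5: RHS = 2, y in [6, 11]  -> 2 point(s)
  x = 6: RHS = 9, y in [3, 14]  -> 2 point(s)
  x = 7: RHS = 1, y in [1, 16]  -> 2 point(s)
  x = 8: RHS = 1, y in [1, 16]  -> 2 point(s)
  x = 9: RHS = 15, y in [7, 10]  -> 2 point(s)
  x = 10: RHS = 15, y in [7, 10]  -> 2 point(s)
  x = 13: RHS = 8, y in [5, 12]  -> 2 point(s)
  x = 15: RHS = 15, y in [7, 10]  -> 2 point(s)
Affine points: 24. Add the point at infinity: total = 25.

#E(F_17) = 25


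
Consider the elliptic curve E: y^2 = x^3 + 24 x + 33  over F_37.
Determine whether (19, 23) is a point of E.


Check whether y^2 = x^3 + 24 x + 33 (mod 37) for (x, y) = (19, 23).
LHS: y^2 = 23^2 mod 37 = 11
RHS: x^3 + 24 x + 33 = 19^3 + 24*19 + 33 mod 37 = 22
LHS != RHS

No, not on the curve


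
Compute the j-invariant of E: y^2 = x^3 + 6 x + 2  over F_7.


Delta = -16(4 a^3 + 27 b^2) mod 7 = 2
-1728 * (4 a)^3 = -1728 * (4*6)^3 mod 7 = 6
j = 6 * 2^(-1) mod 7 = 3

j = 3 (mod 7)


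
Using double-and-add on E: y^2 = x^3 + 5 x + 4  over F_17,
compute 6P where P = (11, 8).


k = 6 = 110_2 (binary, LSB first: 011)
Double-and-add from P = (11, 8):
  bit 0 = 0: acc unchanged = O
  bit 1 = 1: acc = O + (14, 8) = (14, 8)
  bit 2 = 1: acc = (14, 8) + (10, 0) = (14, 9)

6P = (14, 9)


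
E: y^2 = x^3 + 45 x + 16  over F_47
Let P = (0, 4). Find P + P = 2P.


Doubling: s = (3 x1^2 + a) / (2 y1)
s = (3*0^2 + 45) / (2*4) mod 47 = 35
x3 = s^2 - 2 x1 mod 47 = 35^2 - 2*0 = 3
y3 = s (x1 - x3) - y1 mod 47 = 35 * (0 - 3) - 4 = 32

2P = (3, 32)


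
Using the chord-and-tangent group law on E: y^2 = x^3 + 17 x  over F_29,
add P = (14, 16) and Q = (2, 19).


P != Q, so use the chord formula.
s = (y2 - y1) / (x2 - x1) = (3) / (17) mod 29 = 7
x3 = s^2 - x1 - x2 mod 29 = 7^2 - 14 - 2 = 4
y3 = s (x1 - x3) - y1 mod 29 = 7 * (14 - 4) - 16 = 25

P + Q = (4, 25)


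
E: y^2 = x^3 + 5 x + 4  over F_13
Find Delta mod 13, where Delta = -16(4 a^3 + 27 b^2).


4 a^3 + 27 b^2 = 4*5^3 + 27*4^2 = 500 + 432 = 932
Delta = -16 * (932) = -14912
Delta mod 13 = 12

Delta = 12 (mod 13)


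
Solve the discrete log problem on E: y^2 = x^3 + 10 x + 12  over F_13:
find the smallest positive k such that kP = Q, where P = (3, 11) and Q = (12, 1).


Enumerate multiples of P until we hit Q = (12, 1):
  1P = (3, 11)
  2P = (4, 8)
  3P = (2, 12)
  4P = (9, 8)
  5P = (11, 6)
  6P = (0, 5)
  7P = (1, 6)
  8P = (12, 12)
  9P = (7, 3)
  10P = (7, 10)
  11P = (12, 1)
Match found at i = 11.

k = 11


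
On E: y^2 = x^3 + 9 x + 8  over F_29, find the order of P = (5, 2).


Compute successive multiples of P until we hit O:
  1P = (5, 2)
  2P = (25, 13)
  3P = (3, 2)
  4P = (21, 27)
  5P = (23, 17)
  6P = (17, 17)
  7P = (14, 23)
  8P = (9, 8)
  ... (continuing to 27P)
  27P = O

ord(P) = 27


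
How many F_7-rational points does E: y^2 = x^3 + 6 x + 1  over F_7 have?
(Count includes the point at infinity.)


For each x in F_7, count y with y^2 = x^3 + 6 x + 1 mod 7:
  x = 0: RHS = 1, y in [1, 6]  -> 2 point(s)
  x = 1: RHS = 1, y in [1, 6]  -> 2 point(s)
  x = 2: RHS = 0, y in [0]  -> 1 point(s)
  x = 3: RHS = 4, y in [2, 5]  -> 2 point(s)
  x = 5: RHS = 2, y in [3, 4]  -> 2 point(s)
  x = 6: RHS = 1, y in [1, 6]  -> 2 point(s)
Affine points: 11. Add the point at infinity: total = 12.

#E(F_7) = 12


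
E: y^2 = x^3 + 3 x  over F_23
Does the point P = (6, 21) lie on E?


Check whether y^2 = x^3 + 3 x + 0 (mod 23) for (x, y) = (6, 21).
LHS: y^2 = 21^2 mod 23 = 4
RHS: x^3 + 3 x + 0 = 6^3 + 3*6 + 0 mod 23 = 4
LHS = RHS

Yes, on the curve


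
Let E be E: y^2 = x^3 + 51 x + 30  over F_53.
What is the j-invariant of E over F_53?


Delta = -16(4 a^3 + 27 b^2) mod 53 = 43
-1728 * (4 a)^3 = -1728 * (4*51)^3 mod 53 = 7
j = 7 * 43^(-1) mod 53 = 47

j = 47 (mod 53)


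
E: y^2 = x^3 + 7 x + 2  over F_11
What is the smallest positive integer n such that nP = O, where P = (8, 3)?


Compute successive multiples of P until we hit O:
  1P = (8, 3)
  2P = (10, 4)
  3P = (7, 3)
  4P = (7, 8)
  5P = (10, 7)
  6P = (8, 8)
  7P = O

ord(P) = 7


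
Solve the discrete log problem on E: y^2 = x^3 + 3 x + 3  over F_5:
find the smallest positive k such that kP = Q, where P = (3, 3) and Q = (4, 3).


Enumerate multiples of P until we hit Q = (4, 3):
  1P = (3, 3)
  2P = (4, 2)
  3P = (4, 3)
Match found at i = 3.

k = 3


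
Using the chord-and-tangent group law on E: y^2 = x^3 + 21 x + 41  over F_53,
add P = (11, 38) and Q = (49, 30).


P != Q, so use the chord formula.
s = (y2 - y1) / (x2 - x1) = (45) / (38) mod 53 = 50
x3 = s^2 - x1 - x2 mod 53 = 50^2 - 11 - 49 = 2
y3 = s (x1 - x3) - y1 mod 53 = 50 * (11 - 2) - 38 = 41

P + Q = (2, 41)


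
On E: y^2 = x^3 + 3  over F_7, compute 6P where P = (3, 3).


k = 6 = 110_2 (binary, LSB first: 011)
Double-and-add from P = (3, 3):
  bit 0 = 0: acc unchanged = O
  bit 1 = 1: acc = O + (2, 5) = (2, 5)
  bit 2 = 1: acc = (2, 5) + (5, 4) = (4, 5)

6P = (4, 5)


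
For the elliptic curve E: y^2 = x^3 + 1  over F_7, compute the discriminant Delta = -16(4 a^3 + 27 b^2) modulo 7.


4 a^3 + 27 b^2 = 4*0^3 + 27*1^2 = 0 + 27 = 27
Delta = -16 * (27) = -432
Delta mod 7 = 2

Delta = 2 (mod 7)


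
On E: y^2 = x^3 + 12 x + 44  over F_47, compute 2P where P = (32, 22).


Doubling: s = (3 x1^2 + a) / (2 y1)
s = (3*32^2 + 12) / (2*22) mod 47 = 6
x3 = s^2 - 2 x1 mod 47 = 6^2 - 2*32 = 19
y3 = s (x1 - x3) - y1 mod 47 = 6 * (32 - 19) - 22 = 9

2P = (19, 9)


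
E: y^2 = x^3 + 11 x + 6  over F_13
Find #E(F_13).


For each x in F_13, count y with y^2 = x^3 + 11 x + 6 mod 13:
  x = 2: RHS = 10, y in [6, 7]  -> 2 point(s)
  x = 3: RHS = 1, y in [1, 12]  -> 2 point(s)
  x = 4: RHS = 10, y in [6, 7]  -> 2 point(s)
  x = 5: RHS = 4, y in [2, 11]  -> 2 point(s)
  x = 7: RHS = 10, y in [6, 7]  -> 2 point(s)
Affine points: 10. Add the point at infinity: total = 11.

#E(F_13) = 11


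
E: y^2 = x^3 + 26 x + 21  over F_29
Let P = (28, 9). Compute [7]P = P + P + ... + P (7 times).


k = 7 = 111_2 (binary, LSB first: 111)
Double-and-add from P = (28, 9):
  bit 0 = 1: acc = O + (28, 9) = (28, 9)
  bit 1 = 1: acc = (28, 9) + (2, 20) = (6, 4)
  bit 2 = 1: acc = (6, 4) + (18, 17) = (10, 11)

7P = (10, 11)


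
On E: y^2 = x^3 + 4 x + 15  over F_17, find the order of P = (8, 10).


Compute successive multiples of P until we hit O:
  1P = (8, 10)
  2P = (10, 1)
  3P = (15, 13)
  4P = (15, 4)
  5P = (10, 16)
  6P = (8, 7)
  7P = O

ord(P) = 7


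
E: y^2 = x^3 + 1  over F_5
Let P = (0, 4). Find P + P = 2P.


Doubling: s = (3 x1^2 + a) / (2 y1)
s = (3*0^2 + 0) / (2*4) mod 5 = 0
x3 = s^2 - 2 x1 mod 5 = 0^2 - 2*0 = 0
y3 = s (x1 - x3) - y1 mod 5 = 0 * (0 - 0) - 4 = 1

2P = (0, 1)


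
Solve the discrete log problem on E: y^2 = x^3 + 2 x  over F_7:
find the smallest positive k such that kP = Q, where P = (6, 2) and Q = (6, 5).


Enumerate multiples of P until we hit Q = (6, 5):
  1P = (6, 2)
  2P = (4, 4)
  3P = (5, 4)
  4P = (0, 0)
  5P = (5, 3)
  6P = (4, 3)
  7P = (6, 5)
Match found at i = 7.

k = 7


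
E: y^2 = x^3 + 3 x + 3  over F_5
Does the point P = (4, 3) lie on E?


Check whether y^2 = x^3 + 3 x + 3 (mod 5) for (x, y) = (4, 3).
LHS: y^2 = 3^2 mod 5 = 4
RHS: x^3 + 3 x + 3 = 4^3 + 3*4 + 3 mod 5 = 4
LHS = RHS

Yes, on the curve


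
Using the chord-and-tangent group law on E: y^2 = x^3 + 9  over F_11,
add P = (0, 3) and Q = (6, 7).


P != Q, so use the chord formula.
s = (y2 - y1) / (x2 - x1) = (4) / (6) mod 11 = 8
x3 = s^2 - x1 - x2 mod 11 = 8^2 - 0 - 6 = 3
y3 = s (x1 - x3) - y1 mod 11 = 8 * (0 - 3) - 3 = 6

P + Q = (3, 6)


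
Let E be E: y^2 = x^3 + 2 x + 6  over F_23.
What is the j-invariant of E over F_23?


Delta = -16(4 a^3 + 27 b^2) mod 23 = 13
-1728 * (4 a)^3 = -1728 * (4*2)^3 mod 23 = 5
j = 5 * 13^(-1) mod 23 = 11

j = 11 (mod 23)


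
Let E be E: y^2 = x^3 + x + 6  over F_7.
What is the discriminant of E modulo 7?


4 a^3 + 27 b^2 = 4*1^3 + 27*6^2 = 4 + 972 = 976
Delta = -16 * (976) = -15616
Delta mod 7 = 1

Delta = 1 (mod 7)


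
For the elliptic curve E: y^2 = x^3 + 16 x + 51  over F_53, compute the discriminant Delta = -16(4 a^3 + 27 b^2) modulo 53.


4 a^3 + 27 b^2 = 4*16^3 + 27*51^2 = 16384 + 70227 = 86611
Delta = -16 * (86611) = -1385776
Delta mod 53 = 15

Delta = 15 (mod 53)


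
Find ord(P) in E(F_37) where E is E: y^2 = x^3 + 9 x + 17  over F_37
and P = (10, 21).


Compute successive multiples of P until we hit O:
  1P = (10, 21)
  2P = (6, 19)
  3P = (12, 15)
  4P = (24, 21)
  5P = (3, 16)
  6P = (23, 12)
  7P = (29, 32)
  8P = (1, 29)
  ... (continuing to 20P)
  20P = O

ord(P) = 20


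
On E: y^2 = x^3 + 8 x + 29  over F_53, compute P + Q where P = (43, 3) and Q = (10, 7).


P != Q, so use the chord formula.
s = (y2 - y1) / (x2 - x1) = (4) / (20) mod 53 = 32
x3 = s^2 - x1 - x2 mod 53 = 32^2 - 43 - 10 = 17
y3 = s (x1 - x3) - y1 mod 53 = 32 * (43 - 17) - 3 = 34

P + Q = (17, 34)


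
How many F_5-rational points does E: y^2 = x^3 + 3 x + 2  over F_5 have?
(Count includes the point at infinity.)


For each x in F_5, count y with y^2 = x^3 + 3 x + 2 mod 5:
  x = 1: RHS = 1, y in [1, 4]  -> 2 point(s)
  x = 2: RHS = 1, y in [1, 4]  -> 2 point(s)
Affine points: 4. Add the point at infinity: total = 5.

#E(F_5) = 5


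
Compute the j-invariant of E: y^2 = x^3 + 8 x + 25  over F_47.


Delta = -16(4 a^3 + 27 b^2) mod 47 = 6
-1728 * (4 a)^3 = -1728 * (4*8)^3 mod 47 = 5
j = 5 * 6^(-1) mod 47 = 40

j = 40 (mod 47)


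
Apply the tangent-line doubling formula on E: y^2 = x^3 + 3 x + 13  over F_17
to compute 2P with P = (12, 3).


Doubling: s = (3 x1^2 + a) / (2 y1)
s = (3*12^2 + 3) / (2*3) mod 17 = 13
x3 = s^2 - 2 x1 mod 17 = 13^2 - 2*12 = 9
y3 = s (x1 - x3) - y1 mod 17 = 13 * (12 - 9) - 3 = 2

2P = (9, 2)


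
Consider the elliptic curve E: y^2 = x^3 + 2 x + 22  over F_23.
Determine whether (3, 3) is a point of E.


Check whether y^2 = x^3 + 2 x + 22 (mod 23) for (x, y) = (3, 3).
LHS: y^2 = 3^2 mod 23 = 9
RHS: x^3 + 2 x + 22 = 3^3 + 2*3 + 22 mod 23 = 9
LHS = RHS

Yes, on the curve


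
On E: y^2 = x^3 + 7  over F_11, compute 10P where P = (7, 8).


k = 10 = 1010_2 (binary, LSB first: 0101)
Double-and-add from P = (7, 8):
  bit 0 = 0: acc unchanged = O
  bit 1 = 1: acc = O + (6, 6) = (6, 6)
  bit 2 = 0: acc unchanged = (6, 6)
  bit 3 = 1: acc = (6, 6) + (3, 1) = (6, 5)

10P = (6, 5)


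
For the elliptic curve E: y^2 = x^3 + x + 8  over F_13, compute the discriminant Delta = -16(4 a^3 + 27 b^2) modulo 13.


4 a^3 + 27 b^2 = 4*1^3 + 27*8^2 = 4 + 1728 = 1732
Delta = -16 * (1732) = -27712
Delta mod 13 = 4

Delta = 4 (mod 13)


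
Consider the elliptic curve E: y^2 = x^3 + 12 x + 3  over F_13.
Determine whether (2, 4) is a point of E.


Check whether y^2 = x^3 + 12 x + 3 (mod 13) for (x, y) = (2, 4).
LHS: y^2 = 4^2 mod 13 = 3
RHS: x^3 + 12 x + 3 = 2^3 + 12*2 + 3 mod 13 = 9
LHS != RHS

No, not on the curve


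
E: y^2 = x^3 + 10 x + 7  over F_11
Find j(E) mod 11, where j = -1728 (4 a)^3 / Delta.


Delta = -16(4 a^3 + 27 b^2) mod 11 = 5
-1728 * (4 a)^3 = -1728 * (4*10)^3 mod 11 = 9
j = 9 * 5^(-1) mod 11 = 4

j = 4 (mod 11)


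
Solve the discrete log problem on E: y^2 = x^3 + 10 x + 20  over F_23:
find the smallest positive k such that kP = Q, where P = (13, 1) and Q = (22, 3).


Enumerate multiples of P until we hit Q = (22, 3):
  1P = (13, 1)
  2P = (10, 4)
  3P = (1, 10)
  4P = (11, 9)
  5P = (15, 7)
  6P = (4, 3)
  7P = (14, 12)
  8P = (2, 5)
  9P = (3, 10)
  10P = (20, 3)
  11P = (22, 3)
Match found at i = 11.

k = 11


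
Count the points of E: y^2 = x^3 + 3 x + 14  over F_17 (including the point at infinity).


For each x in F_17, count y with y^2 = x^3 + 3 x + 14 mod 17:
  x = 1: RHS = 1, y in [1, 16]  -> 2 point(s)
  x = 3: RHS = 16, y in [4, 13]  -> 2 point(s)
  x = 5: RHS = 1, y in [1, 16]  -> 2 point(s)
  x = 7: RHS = 4, y in [2, 15]  -> 2 point(s)
  x = 11: RHS = 1, y in [1, 16]  -> 2 point(s)
  x = 15: RHS = 0, y in [0]  -> 1 point(s)
Affine points: 11. Add the point at infinity: total = 12.

#E(F_17) = 12


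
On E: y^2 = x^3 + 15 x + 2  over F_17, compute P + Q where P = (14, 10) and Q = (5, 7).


P != Q, so use the chord formula.
s = (y2 - y1) / (x2 - x1) = (14) / (8) mod 17 = 6
x3 = s^2 - x1 - x2 mod 17 = 6^2 - 14 - 5 = 0
y3 = s (x1 - x3) - y1 mod 17 = 6 * (14 - 0) - 10 = 6

P + Q = (0, 6)
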